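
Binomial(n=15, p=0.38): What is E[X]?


E[X] = n*p = 15 * 0.38 = 5.7

5.7


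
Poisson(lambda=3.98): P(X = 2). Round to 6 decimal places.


P = e^(-lam) * lam^k / k!
e^(-3.98) ≈ 0.01868564
lam^k = 3.98^2 = 15.8404
k! = 2! = 2
P = 0.01868564 * 15.8404 / 2 ≈ 0.147994

0.147994


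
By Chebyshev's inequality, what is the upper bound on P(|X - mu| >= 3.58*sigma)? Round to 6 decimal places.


P <= 1/k^2
k^2 = 3.58^2 = 12.8164
1/k^2 = 1 / 12.8164 ≈ 0.07802503

0.078025


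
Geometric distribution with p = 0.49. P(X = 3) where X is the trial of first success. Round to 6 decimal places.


P = (1-p)^(k-1) * p
(1-p)^(k-1) = 0.51^2 = 0.2601
P = 0.2601 * 0.49 = 0.127449

0.127449


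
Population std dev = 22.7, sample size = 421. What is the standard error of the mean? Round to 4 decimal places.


SE = sigma / sqrt(n)
sqrt(421) ≈ 20.518285
SE = 22.7 / 20.518285 ≈ 1.106330

1.1063


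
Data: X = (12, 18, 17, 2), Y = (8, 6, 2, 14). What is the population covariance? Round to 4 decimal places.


Cov = (1/n)*sum((xi-xbar)(yi-ybar))
n = 4, xbar = 49/4 = 12.25, ybar = 30/4 = 7.5
sum((xi-xbar)(yi-ybar)) = -101.5
Cov = -101.5 / 4 = -25.375

-25.3750


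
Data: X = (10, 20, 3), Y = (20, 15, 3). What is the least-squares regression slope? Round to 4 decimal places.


b = sum((xi-xbar)(yi-ybar)) / sum((xi-xbar)^2)
n = 3, xbar = 33/3 = 11, ybar = 38/3 ≈ 12.666667
Sxy = sum((xi-xbar)(yi-ybar)) = 91
Sxx = sum((xi-xbar)^2) = 146
b = Sxy / Sxx = 91/146 ≈ 0.623288

0.6233


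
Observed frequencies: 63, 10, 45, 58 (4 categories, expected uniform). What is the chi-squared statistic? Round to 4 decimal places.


chi2 = sum((O-E)^2/E), E = total/4
total = 176, E = 176/4 = 44
(63 - 44)^2 / 44 = 361 / 44 = 361/44 ≈ 8.204545
(10 - 44)^2 / 44 = 1156 / 44 = 289/11 ≈ 26.272727
(45 - 44)^2 / 44 = 1 / 44 = 1/44 ≈ 0.022727
(58 - 44)^2 / 44 = 196 / 44 = 49/11 ≈ 4.454545
chi2 = 857/22 ≈ 38.954545

38.9545


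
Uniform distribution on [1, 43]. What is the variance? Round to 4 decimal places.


Var = (b-a)^2 / 12
(b-a)^2 = (43 - 1)^2 = 1764
Var = 1764/12 = 147

147.0000


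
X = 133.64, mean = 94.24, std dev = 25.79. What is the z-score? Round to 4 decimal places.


z = (X - mu) / sigma
X - mu = 133.64 - 94.24 = 39.4
z = 39.4 / 25.79 = 3940/2579 ≈ 1.527724

1.5277


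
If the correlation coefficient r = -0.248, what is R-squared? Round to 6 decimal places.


R^2 = r^2 = (-0.248)^2 = 0.061504

0.061504


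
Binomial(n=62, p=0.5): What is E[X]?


E[X] = n*p = 62 * 0.5 = 31

31


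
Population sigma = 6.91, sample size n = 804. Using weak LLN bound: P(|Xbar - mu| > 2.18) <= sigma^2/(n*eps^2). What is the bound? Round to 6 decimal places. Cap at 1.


bound = min(1, sigma^2/(n*eps^2))
sigma^2 = 6.91^2 = 47.7481
n*eps^2 = 804 * 2.18^2 = 804 * 4.7524 = 3820.9296
sigma^2/(n*eps^2) = 47.7481 / 3820.9296 ≈ 0.01249646

0.012496


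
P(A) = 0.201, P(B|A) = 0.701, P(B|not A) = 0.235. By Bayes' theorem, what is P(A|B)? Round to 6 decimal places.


P(A|B) = P(B|A)*P(A) / P(B), P(B) = P(B|A)*P(A) + P(B|not A)*P(not A)
P(B|A)*P(A) = 0.701 * 0.201 = 0.140901
P(B|not A)*P(not A) = 0.235 * 0.799 = 0.187765
P(B) = 0.140901 + 0.187765 = 0.328666
P(A|B) = 0.140901 / 0.328666 ≈ 0.42870574

0.428706


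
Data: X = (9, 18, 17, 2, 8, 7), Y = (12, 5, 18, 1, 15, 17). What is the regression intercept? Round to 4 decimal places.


a = ybar - b*xbar, where b = sum((xi-xbar)(yi-ybar)) / sum((xi-xbar)^2)
n = 6, xbar = 61/6 ≈ 10.166667, ybar = 68/6 = 34/3 ≈ 11.333333
Sxy = sum((xi-xbar)(yi-ybar)) = 161/3 ≈ 53.666667
Sxx = sum((xi-xbar)^2) = 1145/6 ≈ 190.833333
b = Sxy / Sxx = 322/1145 ≈ 0.281223
a = 11.333333 - 0.281223 * 10.166667 = 9703/1145 ≈ 8.474236

8.4742


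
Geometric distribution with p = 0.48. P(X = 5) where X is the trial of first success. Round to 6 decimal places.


P = (1-p)^(k-1) * p
(1-p)^(k-1) = 0.52^4 = 0.07311616
P = 0.07311616 * 0.48 ≈ 0.03509576

0.035096


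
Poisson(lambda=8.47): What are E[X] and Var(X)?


E[X] = Var(X) = lambda = 8.47

8.47, 8.47


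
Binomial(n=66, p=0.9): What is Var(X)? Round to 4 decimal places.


Var = n*p*(1-p) = 66 * 0.9 * 0.1 = 5.94

5.9400


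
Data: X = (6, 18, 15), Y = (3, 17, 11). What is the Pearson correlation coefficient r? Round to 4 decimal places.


r = sum((xi-xbar)(yi-ybar)) / sqrt(sum((xi-xbar)^2) * sum((yi-ybar)^2))
n = 3, xbar = 39/3 = 13, ybar = 31/3 ≈ 10.333333
Sxy = sum((xi-xbar)(yi-ybar)) = 86
Sxx = sum((xi-xbar)^2) = 78
Syy = sum((yi-ybar)^2) = 296/3 ≈ 98.666667
sqrt(Sxx*Syy) ≈ 87.726849
r = Sxy / sqrt(Sxx*Syy) = 86 / 87.726849 ≈ 0.980316

0.9803


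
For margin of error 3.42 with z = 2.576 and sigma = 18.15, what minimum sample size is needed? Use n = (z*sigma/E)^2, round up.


z*sigma/E = 2.576 * 18.15 / 3.42 = 19481/1425 ≈ 13.670877
(z*sigma/E)^2 ≈ 186.892883
round up: n = 187

187


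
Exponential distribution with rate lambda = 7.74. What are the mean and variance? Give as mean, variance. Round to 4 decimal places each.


mean = 1/lam, var = 1/lam^2
mean = 1 / 7.74 = 50/387 ≈ 0.129199
lam^2 = 7.74^2 = 59.9076
var = 1 / 59.9076 ≈ 0.016692

0.1292, 0.0167


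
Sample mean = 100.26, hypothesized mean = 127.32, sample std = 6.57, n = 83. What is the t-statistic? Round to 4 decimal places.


t = (xbar - mu0) / (s/sqrt(n))
xbar - mu0 = 100.26 - 127.32 = -27.06
sqrt(83) ≈ 9.11043358
s/sqrt(n) = 6.57 / 9.11043358 ≈ 0.72115119
t = -27.06 / 0.72115119 ≈ -37.523338

-37.5233


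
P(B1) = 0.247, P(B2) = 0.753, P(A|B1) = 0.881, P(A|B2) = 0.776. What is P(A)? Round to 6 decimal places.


P(A) = P(A|B1)*P(B1) + P(A|B2)*P(B2)
P(A|B1)*P(B1) = 0.881 * 0.247 = 0.217607
P(A|B2)*P(B2) = 0.776 * 0.753 = 0.584328
P(A) = 0.217607 + 0.584328 = 0.801935

0.801935


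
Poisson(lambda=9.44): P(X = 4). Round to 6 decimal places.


P = e^(-lam) * lam^k / k!
e^(-9.44) ≈ 0.00007948041
lam^k = 9.44^4 ≈ 7941.233705
k! = 4! = 24
P = 0.00007948041 * 7941.233705 / 24 ≈ 0.026299

0.026299


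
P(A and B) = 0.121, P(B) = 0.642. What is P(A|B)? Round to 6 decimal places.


P(A|B) = P(A and B) / P(B) = 0.121 / 0.642 = 121/642 ≈ 0.18847352

0.188474


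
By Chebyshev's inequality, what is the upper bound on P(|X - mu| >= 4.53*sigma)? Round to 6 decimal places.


P <= 1/k^2
k^2 = 4.53^2 = 20.5209
1/k^2 = 1 / 20.5209 ≈ 0.04873081

0.048731


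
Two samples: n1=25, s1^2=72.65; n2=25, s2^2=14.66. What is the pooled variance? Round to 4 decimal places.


sp^2 = ((n1-1)*s1^2 + (n2-1)*s2^2)/(n1+n2-2)
(n1-1)*s1^2 = 24 * 72.65 = 1743.6
(n2-1)*s2^2 = 24 * 14.66 = 351.84
numerator = 1743.6 + 351.84 = 2095.44
n1+n2-2 = 48
sp^2 = 2095.44 / 48 = 43.655

43.6550


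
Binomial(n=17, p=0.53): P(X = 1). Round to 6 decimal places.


P = C(n,k) * p^k * (1-p)^(n-k)
C(17,1) = 17
p^k = 0.53^1 = 0.53
(1-p)^(n-k) = 0.47^16 ≈ 0.000005669774
P = 17 * 0.53 * 0.000005669774 ≈ 0.000051

0.000051


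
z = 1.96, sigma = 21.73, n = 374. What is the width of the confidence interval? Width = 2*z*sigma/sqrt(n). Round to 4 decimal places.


width = 2*z*sigma/sqrt(n)
2*z*sigma = 2 * 1.96 * 21.73 = 85.1816
sqrt(374) ≈ 19.339080
width = 85.1816 / 19.339080 ≈ 4.404636

4.4046


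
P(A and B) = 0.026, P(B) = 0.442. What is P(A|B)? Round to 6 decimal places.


P(A|B) = P(A and B) / P(B) = 0.026 / 0.442 = 1/17 ≈ 0.05882353

0.058824


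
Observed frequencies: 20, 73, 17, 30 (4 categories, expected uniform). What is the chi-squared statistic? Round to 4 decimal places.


chi2 = sum((O-E)^2/E), E = total/4
total = 140, E = 140/4 = 35
(20 - 35)^2 / 35 = 225 / 35 = 45/7 ≈ 6.428571
(73 - 35)^2 / 35 = 1444 / 35 = 1444/35 ≈ 41.257143
(17 - 35)^2 / 35 = 324 / 35 = 324/35 ≈ 9.257143
(30 - 35)^2 / 35 = 25 / 35 = 5/7 ≈ 0.714286
chi2 = 2018/35 ≈ 57.657143

57.6571


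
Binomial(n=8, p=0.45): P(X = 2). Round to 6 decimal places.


P = C(n,k) * p^k * (1-p)^(n-k)
C(8,2) = 28
p^k = 0.45^2 = 0.2025
(1-p)^(n-k) = 0.55^6 ≈ 0.02768064
P = 28 * 0.2025 * 0.02768064 ≈ 0.156949

0.156949


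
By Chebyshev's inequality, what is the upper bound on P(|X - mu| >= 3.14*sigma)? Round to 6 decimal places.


P <= 1/k^2
k^2 = 3.14^2 = 9.8596
1/k^2 = 1 / 9.8596 ≈ 0.10142399

0.101424


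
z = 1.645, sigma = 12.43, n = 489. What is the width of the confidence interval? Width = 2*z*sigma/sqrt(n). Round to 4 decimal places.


width = 2*z*sigma/sqrt(n)
2*z*sigma = 2 * 1.645 * 12.43 = 40.8947
sqrt(489) ≈ 22.113344
width = 40.8947 / 22.113344 ≈ 1.849322

1.8493


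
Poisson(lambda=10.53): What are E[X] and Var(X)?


E[X] = Var(X) = lambda = 10.53

10.53, 10.53


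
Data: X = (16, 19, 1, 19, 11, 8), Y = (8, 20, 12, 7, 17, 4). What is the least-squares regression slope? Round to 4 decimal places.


b = sum((xi-xbar)(yi-ybar)) / sum((xi-xbar)^2)
n = 6, xbar = 74/6 = 37/3 ≈ 12.333333, ybar = 68/6 = 34/3 ≈ 11.333333
Sxy = sum((xi-xbar)(yi-ybar)) = 100/3 ≈ 33.333333
Sxx = sum((xi-xbar)^2) = 754/3 ≈ 251.333333
b = Sxy / Sxx = 50/377 ≈ 0.132626

0.1326


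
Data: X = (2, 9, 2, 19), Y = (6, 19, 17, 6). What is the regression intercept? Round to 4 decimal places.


a = ybar - b*xbar, where b = sum((xi-xbar)(yi-ybar)) / sum((xi-xbar)^2)
n = 4, xbar = 32/4 = 8, ybar = 48/4 = 12
Sxy = sum((xi-xbar)(yi-ybar)) = -53
Sxx = sum((xi-xbar)^2) = 194
b = Sxy / Sxx = -53/194 ≈ -0.273196
a = 12 - (-0.273196) * 8 = 1376/97 ≈ 14.185567

14.1856


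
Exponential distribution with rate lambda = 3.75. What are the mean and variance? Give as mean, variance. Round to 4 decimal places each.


mean = 1/lam, var = 1/lam^2
mean = 1 / 3.75 = 4/15 ≈ 0.266667
lam^2 = 3.75^2 = 14.0625
var = 1 / 14.0625 = 16/225 ≈ 0.071111

0.2667, 0.0711


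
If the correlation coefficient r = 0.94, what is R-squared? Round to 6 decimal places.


R^2 = r^2 = (0.94)^2 = 0.8836

0.883600


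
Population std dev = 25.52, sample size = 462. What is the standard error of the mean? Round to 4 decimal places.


SE = sigma / sqrt(n)
sqrt(462) ≈ 21.494185
SE = 25.52 / 21.494185 ≈ 1.187298

1.1873


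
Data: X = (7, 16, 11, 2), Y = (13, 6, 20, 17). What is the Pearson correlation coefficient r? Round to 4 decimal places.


r = sum((xi-xbar)(yi-ybar)) / sqrt(sum((xi-xbar)^2) * sum((yi-ybar)^2))
n = 4, xbar = 36/4 = 9, ybar = 56/4 = 14
Sxy = sum((xi-xbar)(yi-ybar)) = -63
Sxx = sum((xi-xbar)^2) = 106
Syy = sum((yi-ybar)^2) = 110
sqrt(Sxx*Syy) ≈ 107.981480
r = Sxy / sqrt(Sxx*Syy) = -63 / 107.981480 ≈ -0.583433

-0.5834


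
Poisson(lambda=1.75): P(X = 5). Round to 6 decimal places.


P = e^(-lam) * lam^k / k!
e^(-1.75) ≈ 0.1737739
lam^k = 1.75^5 = 16807/1024 ≈ 16.413086
k! = 5! = 120
P = 0.1737739 * 16.413086 / 120 ≈ 0.023768

0.023768


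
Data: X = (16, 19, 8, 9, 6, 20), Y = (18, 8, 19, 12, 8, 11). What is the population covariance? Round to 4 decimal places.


Cov = (1/n)*sum((xi-xbar)(yi-ybar))
n = 6, xbar = 78/6 = 13, ybar = 76/6 = 38/3 ≈ 12.666667
sum((xi-xbar)(yi-ybar)) = -20
Cov = -20 / 6 = -10/3 ≈ -3.333333

-3.3333


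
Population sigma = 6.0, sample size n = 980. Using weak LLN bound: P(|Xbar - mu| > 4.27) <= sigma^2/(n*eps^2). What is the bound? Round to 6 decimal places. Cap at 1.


bound = min(1, sigma^2/(n*eps^2))
sigma^2 = 6.0^2 = 36
n*eps^2 = 980 * 4.27^2 = 980 * 18.2329 = 17868.242
sigma^2/(n*eps^2) = 36 / 17868.242 ≈ 0.00201475

0.002015


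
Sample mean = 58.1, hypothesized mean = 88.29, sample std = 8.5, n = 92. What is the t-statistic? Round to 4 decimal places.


t = (xbar - mu0) / (s/sqrt(n))
xbar - mu0 = 58.1 - 88.29 = -30.19
sqrt(92) ≈ 9.59166305
s/sqrt(n) = 8.5 / 9.59166305 ≈ 0.88618626
t = -30.19 / 0.88618626 ≈ -34.067330

-34.0673


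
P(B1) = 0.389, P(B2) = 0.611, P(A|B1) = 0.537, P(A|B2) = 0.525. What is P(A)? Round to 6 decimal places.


P(A) = P(A|B1)*P(B1) + P(A|B2)*P(B2)
P(A|B1)*P(B1) = 0.537 * 0.389 = 0.208893
P(A|B2)*P(B2) = 0.525 * 0.611 = 0.320775
P(A) = 0.208893 + 0.320775 = 0.529668

0.529668


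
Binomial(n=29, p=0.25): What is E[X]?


E[X] = n*p = 29 * 0.25 = 7.25

7.25


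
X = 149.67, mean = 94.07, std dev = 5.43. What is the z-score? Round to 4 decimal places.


z = (X - mu) / sigma
X - mu = 149.67 - 94.07 = 55.6
z = 55.6 / 5.43 = 5560/543 ≈ 10.239411

10.2394


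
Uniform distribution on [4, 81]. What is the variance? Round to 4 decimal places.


Var = (b-a)^2 / 12
(b-a)^2 = (81 - 4)^2 = 5929
Var = 5929/12 ≈ 494.083333

494.0833


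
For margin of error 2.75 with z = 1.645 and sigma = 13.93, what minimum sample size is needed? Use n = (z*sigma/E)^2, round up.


z*sigma/E = 1.645 * 13.93 / 2.75 ≈ 8.332673
(z*sigma/E)^2 ≈ 69.433435
round up: n = 70

70


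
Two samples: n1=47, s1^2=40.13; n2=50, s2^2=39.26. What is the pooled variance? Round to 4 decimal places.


sp^2 = ((n1-1)*s1^2 + (n2-1)*s2^2)/(n1+n2-2)
(n1-1)*s1^2 = 46 * 40.13 = 1845.98
(n2-1)*s2^2 = 49 * 39.26 = 1923.74
numerator = 1845.98 + 1923.74 = 3769.72
n1+n2-2 = 95
sp^2 = 3769.72 / 95 = 94243/2375 ≈ 39.681263

39.6813


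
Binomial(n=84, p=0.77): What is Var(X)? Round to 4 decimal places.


Var = n*p*(1-p) = 84 * 0.77 * 0.23 = 14.8764

14.8764


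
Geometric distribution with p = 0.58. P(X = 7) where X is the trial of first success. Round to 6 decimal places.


P = (1-p)^(k-1) * p
(1-p)^(k-1) = 0.42^6 ≈ 0.005489032
P = 0.005489032 * 0.58 ≈ 0.003183638

0.003184


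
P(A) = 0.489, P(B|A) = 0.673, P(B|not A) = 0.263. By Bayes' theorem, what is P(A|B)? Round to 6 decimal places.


P(A|B) = P(B|A)*P(A) / P(B), P(B) = P(B|A)*P(A) + P(B|not A)*P(not A)
P(B|A)*P(A) = 0.673 * 0.489 = 0.329097
P(B|not A)*P(not A) = 0.263 * 0.511 = 0.134393
P(B) = 0.329097 + 0.134393 = 0.46349
P(A|B) = 0.329097 / 0.46349 ≈ 0.71004121

0.710041


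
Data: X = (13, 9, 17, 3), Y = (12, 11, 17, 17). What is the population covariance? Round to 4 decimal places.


Cov = (1/n)*sum((xi-xbar)(yi-ybar))
n = 4, xbar = 42/4 = 10.5, ybar = 57/4 = 14.25
sum((xi-xbar)(yi-ybar)) = -3.5
Cov = -3.5 / 4 = -0.875

-0.8750


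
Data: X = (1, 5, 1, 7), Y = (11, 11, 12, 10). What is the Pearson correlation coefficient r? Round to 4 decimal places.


r = sum((xi-xbar)(yi-ybar)) / sqrt(sum((xi-xbar)^2) * sum((yi-ybar)^2))
n = 4, xbar = 14/4 = 3.5, ybar = 44/4 = 11
Sxy = sum((xi-xbar)(yi-ybar)) = -6
Sxx = sum((xi-xbar)^2) = 27
Syy = sum((yi-ybar)^2) = 2
sqrt(Sxx*Syy) ≈ 7.348469
r = Sxy / sqrt(Sxx*Syy) = -6 / 7.348469 ≈ -0.816497

-0.8165


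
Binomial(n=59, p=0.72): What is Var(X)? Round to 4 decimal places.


Var = n*p*(1-p) = 59 * 0.72 * 0.28 = 11.8944

11.8944


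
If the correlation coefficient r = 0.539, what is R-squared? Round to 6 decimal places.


R^2 = r^2 = (0.539)^2 = 0.290521

0.290521


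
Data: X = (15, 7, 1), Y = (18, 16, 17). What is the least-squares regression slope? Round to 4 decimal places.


b = sum((xi-xbar)(yi-ybar)) / sum((xi-xbar)^2)
n = 3, xbar = 23/3 ≈ 7.666667, ybar = 51/3 = 17
Sxy = sum((xi-xbar)(yi-ybar)) = 8
Sxx = sum((xi-xbar)^2) = 296/3 ≈ 98.666667
b = Sxy / Sxx = 3/37 ≈ 0.081081

0.0811


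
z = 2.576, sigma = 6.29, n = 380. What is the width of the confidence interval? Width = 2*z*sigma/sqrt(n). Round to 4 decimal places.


width = 2*z*sigma/sqrt(n)
2*z*sigma = 2 * 2.576 * 6.29 = 32.40608
sqrt(380) ≈ 19.493589
width = 32.40608 / 19.493589 ≈ 1.662397

1.6624


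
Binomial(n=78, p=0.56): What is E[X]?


E[X] = n*p = 78 * 0.56 = 43.68

43.68


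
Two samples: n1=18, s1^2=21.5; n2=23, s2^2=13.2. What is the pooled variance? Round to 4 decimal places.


sp^2 = ((n1-1)*s1^2 + (n2-1)*s2^2)/(n1+n2-2)
(n1-1)*s1^2 = 17 * 21.5 = 365.5
(n2-1)*s2^2 = 22 * 13.2 = 290.4
numerator = 365.5 + 290.4 = 655.9
n1+n2-2 = 39
sp^2 = 655.9 / 39 = 6559/390 ≈ 16.817949

16.8179


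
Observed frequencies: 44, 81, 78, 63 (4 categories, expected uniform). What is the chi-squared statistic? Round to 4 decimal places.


chi2 = sum((O-E)^2/E), E = total/4
total = 266, E = 266/4 = 66.5
(44 - 66.5)^2 / 66.5 = 506.25 / 66.5 = 2025/266 ≈ 7.612782
(81 - 66.5)^2 / 66.5 = 210.25 / 66.5 = 841/266 ≈ 3.161654
(78 - 66.5)^2 / 66.5 = 132.25 / 66.5 = 529/266 ≈ 1.988722
(63 - 66.5)^2 / 66.5 = 12.25 / 66.5 = 7/38 ≈ 0.184211
chi2 = 246/19 ≈ 12.947368

12.9474


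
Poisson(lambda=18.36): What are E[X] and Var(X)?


E[X] = Var(X) = lambda = 18.36

18.36, 18.36


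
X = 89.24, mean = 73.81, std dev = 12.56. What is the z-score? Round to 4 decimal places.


z = (X - mu) / sigma
X - mu = 89.24 - 73.81 = 15.43
z = 15.43 / 12.56 = 1543/1256 ≈ 1.228503

1.2285


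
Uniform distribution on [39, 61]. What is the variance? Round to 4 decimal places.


Var = (b-a)^2 / 12
(b-a)^2 = (61 - 39)^2 = 484
Var = 484/12 ≈ 40.333333

40.3333


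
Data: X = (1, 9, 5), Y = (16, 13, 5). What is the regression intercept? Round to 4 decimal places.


a = ybar - b*xbar, where b = sum((xi-xbar)(yi-ybar)) / sum((xi-xbar)^2)
n = 3, xbar = 15/3 = 5, ybar = 34/3 ≈ 11.333333
Sxy = sum((xi-xbar)(yi-ybar)) = -12
Sxx = sum((xi-xbar)^2) = 32
b = Sxy / Sxx = -0.375
a = 11.333333 - (-0.375) * 5 = 317/24 ≈ 13.208333

13.2083


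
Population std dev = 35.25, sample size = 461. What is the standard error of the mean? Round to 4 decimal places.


SE = sigma / sqrt(n)
sqrt(461) ≈ 21.470911
SE = 35.25 / 21.470911 ≈ 1.641756

1.6418


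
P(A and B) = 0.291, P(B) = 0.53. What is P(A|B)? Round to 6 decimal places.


P(A|B) = P(A and B) / P(B) = 0.291 / 0.53 = 291/530 ≈ 0.54905660

0.549057


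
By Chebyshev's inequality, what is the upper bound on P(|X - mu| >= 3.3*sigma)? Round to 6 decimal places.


P <= 1/k^2
k^2 = 3.3^2 = 10.89
1/k^2 = 1 / 10.89 = 100/1089 ≈ 0.09182736

0.091827


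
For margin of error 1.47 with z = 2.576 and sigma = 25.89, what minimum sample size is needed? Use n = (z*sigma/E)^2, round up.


z*sigma/E = 2.576 * 25.89 / 1.47 = 39698/875 ≈ 45.369143
(z*sigma/E)^2 ≈ 2058.359124
round up: n = 2059

2059


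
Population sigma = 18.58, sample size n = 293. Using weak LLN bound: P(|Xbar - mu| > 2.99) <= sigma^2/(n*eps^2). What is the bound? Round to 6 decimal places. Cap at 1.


bound = min(1, sigma^2/(n*eps^2))
sigma^2 = 18.58^2 = 345.2164
n*eps^2 = 293 * 2.99^2 = 293 * 8.9401 = 2619.4493
sigma^2/(n*eps^2) = 345.2164 / 2619.4493 ≈ 0.13178969

0.131790


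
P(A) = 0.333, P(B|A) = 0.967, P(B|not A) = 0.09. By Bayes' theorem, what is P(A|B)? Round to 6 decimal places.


P(A|B) = P(B|A)*P(A) / P(B), P(B) = P(B|A)*P(A) + P(B|not A)*P(not A)
P(B|A)*P(A) = 0.967 * 0.333 = 0.322011
P(B|not A)*P(not A) = 0.09 * 0.667 = 0.06003
P(B) = 0.322011 + 0.06003 = 0.382041
P(A|B) = 0.322011 / 0.382041 ≈ 0.84287027

0.842870


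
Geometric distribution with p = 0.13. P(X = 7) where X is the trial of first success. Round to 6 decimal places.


P = (1-p)^(k-1) * p
(1-p)^(k-1) = 0.87^6 ≈ 0.4336262
P = 0.4336262 * 0.13 ≈ 0.05637141

0.056371


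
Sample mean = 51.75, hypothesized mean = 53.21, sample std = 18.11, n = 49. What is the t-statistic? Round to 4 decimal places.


t = (xbar - mu0) / (s/sqrt(n))
xbar - mu0 = 51.75 - 53.21 = -1.46
sqrt(49) = 7
s/sqrt(n) = 18.11 / 7 = 1811/700 ≈ 2.58714286
t = -1.46 / 2.58714286 = -1022/1811 ≈ -0.564329

-0.5643


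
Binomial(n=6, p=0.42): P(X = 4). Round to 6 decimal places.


P = C(n,k) * p^k * (1-p)^(n-k)
C(6,4) = 15
p^k = 0.42^4 = 0.03111696
(1-p)^(n-k) = 0.58^2 = 0.3364
P = 15 * 0.03111696 * 0.3364 ≈ 0.157016

0.157016


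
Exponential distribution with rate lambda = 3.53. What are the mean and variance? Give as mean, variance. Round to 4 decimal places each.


mean = 1/lam, var = 1/lam^2
mean = 1 / 3.53 = 100/353 ≈ 0.283286
lam^2 = 3.53^2 = 12.4609
var = 1 / 12.4609 ≈ 0.080251

0.2833, 0.0803


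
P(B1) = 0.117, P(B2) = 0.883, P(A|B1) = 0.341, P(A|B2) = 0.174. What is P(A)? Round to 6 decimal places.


P(A) = P(A|B1)*P(B1) + P(A|B2)*P(B2)
P(A|B1)*P(B1) = 0.341 * 0.117 = 0.039897
P(A|B2)*P(B2) = 0.174 * 0.883 = 0.153642
P(A) = 0.039897 + 0.153642 = 0.193539

0.193539


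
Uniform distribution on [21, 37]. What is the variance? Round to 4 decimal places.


Var = (b-a)^2 / 12
(b-a)^2 = (37 - 21)^2 = 256
Var = 256/12 ≈ 21.333333

21.3333


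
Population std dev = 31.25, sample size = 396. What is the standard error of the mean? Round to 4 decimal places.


SE = sigma / sqrt(n)
sqrt(396) ≈ 19.899749
SE = 31.25 / 19.899749 ≈ 1.570372

1.5704


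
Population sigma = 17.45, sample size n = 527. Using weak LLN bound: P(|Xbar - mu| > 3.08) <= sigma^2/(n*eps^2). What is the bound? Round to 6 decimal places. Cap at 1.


bound = min(1, sigma^2/(n*eps^2))
sigma^2 = 17.45^2 = 304.5025
n*eps^2 = 527 * 3.08^2 = 527 * 9.4864 = 4999.3328
sigma^2/(n*eps^2) = 304.5025 / 4999.3328 ≈ 0.06090863

0.060909


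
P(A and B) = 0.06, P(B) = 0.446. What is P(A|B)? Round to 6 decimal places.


P(A|B) = P(A and B) / P(B) = 0.06 / 0.446 = 30/223 ≈ 0.13452915

0.134529


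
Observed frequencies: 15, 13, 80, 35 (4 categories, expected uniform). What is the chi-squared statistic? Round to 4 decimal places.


chi2 = sum((O-E)^2/E), E = total/4
total = 143, E = 143/4 = 35.75
(15 - 35.75)^2 / 35.75 = 430.5625 / 35.75 = 6889/572 ≈ 12.043706
(13 - 35.75)^2 / 35.75 = 517.5625 / 35.75 = 637/44 ≈ 14.477273
(80 - 35.75)^2 / 35.75 = 1958.0625 / 35.75 = 31329/572 ≈ 54.770979
(35 - 35.75)^2 / 35.75 = 0.5625 / 35.75 = 9/572 ≈ 0.015734
chi2 = 1057/13 ≈ 81.307692

81.3077


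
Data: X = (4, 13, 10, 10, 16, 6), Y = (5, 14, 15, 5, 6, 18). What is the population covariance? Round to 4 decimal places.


Cov = (1/n)*sum((xi-xbar)(yi-ybar))
n = 6, xbar = 59/6 ≈ 9.833333, ybar = 63/6 = 10.5
sum((xi-xbar)(yi-ybar)) = -13.5
Cov = -13.5 / 6 = -2.25

-2.2500


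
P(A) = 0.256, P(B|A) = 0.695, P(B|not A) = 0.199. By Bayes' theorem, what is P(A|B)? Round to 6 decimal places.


P(A|B) = P(B|A)*P(A) / P(B), P(B) = P(B|A)*P(A) + P(B|not A)*P(not A)
P(B|A)*P(A) = 0.695 * 0.256 = 0.17792
P(B|not A)*P(not A) = 0.199 * 0.744 = 0.148056
P(B) = 0.17792 + 0.148056 = 0.325976
P(A|B) = 0.17792 / 0.325976 ≈ 0.54580705

0.545807


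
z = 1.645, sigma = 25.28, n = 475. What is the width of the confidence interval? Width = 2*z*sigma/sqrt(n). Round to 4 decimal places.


width = 2*z*sigma/sqrt(n)
2*z*sigma = 2 * 1.645 * 25.28 = 83.1712
sqrt(475) ≈ 21.794495
width = 83.1712 / 21.794495 ≈ 3.816156

3.8162


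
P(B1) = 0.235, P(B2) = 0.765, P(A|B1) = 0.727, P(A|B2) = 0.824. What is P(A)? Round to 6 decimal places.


P(A) = P(A|B1)*P(B1) + P(A|B2)*P(B2)
P(A|B1)*P(B1) = 0.727 * 0.235 = 0.170845
P(A|B2)*P(B2) = 0.824 * 0.765 = 0.63036
P(A) = 0.170845 + 0.63036 = 0.801205

0.801205


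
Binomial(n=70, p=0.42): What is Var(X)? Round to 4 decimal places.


Var = n*p*(1-p) = 70 * 0.42 * 0.58 = 17.052

17.0520


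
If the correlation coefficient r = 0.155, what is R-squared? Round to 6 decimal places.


R^2 = r^2 = (0.155)^2 = 0.024025

0.024025


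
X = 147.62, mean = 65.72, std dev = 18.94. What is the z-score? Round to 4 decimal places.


z = (X - mu) / sigma
X - mu = 147.62 - 65.72 = 81.9
z = 81.9 / 18.94 = 4095/947 ≈ 4.324182

4.3242


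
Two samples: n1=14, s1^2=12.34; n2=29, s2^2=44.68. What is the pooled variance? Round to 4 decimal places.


sp^2 = ((n1-1)*s1^2 + (n2-1)*s2^2)/(n1+n2-2)
(n1-1)*s1^2 = 13 * 12.34 = 160.42
(n2-1)*s2^2 = 28 * 44.68 = 1251.04
numerator = 160.42 + 1251.04 = 1411.46
n1+n2-2 = 41
sp^2 = 1411.46 / 41 = 70573/2050 ≈ 34.425854

34.4259


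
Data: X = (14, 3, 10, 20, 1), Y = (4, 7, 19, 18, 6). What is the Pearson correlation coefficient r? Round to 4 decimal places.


r = sum((xi-xbar)(yi-ybar)) / sqrt(sum((xi-xbar)^2) * sum((yi-ybar)^2))
n = 5, xbar = 48/5 = 9.6, ybar = 54/5 = 10.8
Sxy = sum((xi-xbar)(yi-ybar)) = 114.6
Sxx = sum((xi-xbar)^2) = 245.2
Syy = sum((yi-ybar)^2) = 202.8
sqrt(Sxx*Syy) ≈ 222.994529
r = Sxy / sqrt(Sxx*Syy) = 114.6 / 222.994529 ≈ 0.513914

0.5139


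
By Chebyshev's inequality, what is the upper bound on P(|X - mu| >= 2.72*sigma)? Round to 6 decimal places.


P <= 1/k^2
k^2 = 2.72^2 = 7.3984
1/k^2 = 1 / 7.3984 = 625/4624 ≈ 0.13516436

0.135164


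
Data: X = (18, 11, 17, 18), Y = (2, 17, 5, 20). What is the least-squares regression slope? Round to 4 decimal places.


b = sum((xi-xbar)(yi-ybar)) / sum((xi-xbar)^2)
n = 4, xbar = 64/4 = 16, ybar = 44/4 = 11
Sxy = sum((xi-xbar)(yi-ybar)) = -36
Sxx = sum((xi-xbar)^2) = 34
b = Sxy / Sxx = -18/17 ≈ -1.058824

-1.0588


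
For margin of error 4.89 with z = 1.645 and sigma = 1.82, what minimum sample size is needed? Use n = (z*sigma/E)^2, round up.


z*sigma/E = 1.645 * 1.82 / 4.89 ≈ 0.612249
(z*sigma/E)^2 ≈ 0.374849
round up: n = 1

1


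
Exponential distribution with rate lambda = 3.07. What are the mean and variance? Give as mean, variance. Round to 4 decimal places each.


mean = 1/lam, var = 1/lam^2
mean = 1 / 3.07 = 100/307 ≈ 0.325733
lam^2 = 3.07^2 = 9.4249
var = 1 / 9.4249 ≈ 0.106102

0.3257, 0.1061


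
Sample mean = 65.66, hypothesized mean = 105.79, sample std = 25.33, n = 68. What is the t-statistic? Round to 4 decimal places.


t = (xbar - mu0) / (s/sqrt(n))
xbar - mu0 = 65.66 - 105.79 = -40.13
sqrt(68) ≈ 8.24621125
s/sqrt(n) = 25.33 / 8.24621125 ≈ 3.07171369
t = -40.13 / 3.07171369 ≈ -13.064369

-13.0644


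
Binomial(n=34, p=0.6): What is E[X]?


E[X] = n*p = 34 * 0.6 = 20.4

20.4


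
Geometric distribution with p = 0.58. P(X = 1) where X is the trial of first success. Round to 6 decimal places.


P = (1-p)^(k-1) * p
(1-p)^(k-1) = 0.42^0 = 1
P = 1 * 0.58 = 0.58

0.580000


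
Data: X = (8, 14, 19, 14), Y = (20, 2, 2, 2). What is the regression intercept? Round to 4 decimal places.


a = ybar - b*xbar, where b = sum((xi-xbar)(yi-ybar)) / sum((xi-xbar)^2)
n = 4, xbar = 55/4 = 13.75, ybar = 26/4 = 6.5
Sxy = sum((xi-xbar)(yi-ybar)) = -103.5
Sxx = sum((xi-xbar)^2) = 60.75
b = Sxy / Sxx = -46/27 ≈ -1.703704
a = 6.5 - (-1.703704) * 13.75 = 808/27 ≈ 29.925926

29.9259


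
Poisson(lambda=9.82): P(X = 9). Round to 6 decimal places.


P = e^(-lam) * lam^k / k!
e^(-9.82) ≈ 0.00005435358
lam^k = 9.82^9 ≈ 849187103.725518
k! = 9! = 362880
P = 0.00005435358 * 849187103.725518 / 362880 ≈ 0.127195

0.127195


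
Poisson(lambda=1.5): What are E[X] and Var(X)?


E[X] = Var(X) = lambda = 1.5

1.5, 1.5


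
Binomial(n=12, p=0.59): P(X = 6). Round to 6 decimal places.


P = C(n,k) * p^k * (1-p)^(n-k)
C(12,6) = 924
p^k = 0.59^6 ≈ 0.04218053
(1-p)^(n-k) = 0.41^6 ≈ 0.004750104
P = 924 * 0.04218053 * 0.004750104 ≈ 0.185134

0.185134


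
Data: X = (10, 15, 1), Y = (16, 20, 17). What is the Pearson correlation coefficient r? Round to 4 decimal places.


r = sum((xi-xbar)(yi-ybar)) / sqrt(sum((xi-xbar)^2) * sum((yi-ybar)^2))
n = 3, xbar = 26/3 ≈ 8.666667, ybar = 53/3 ≈ 17.666667
Sxy = sum((xi-xbar)(yi-ybar)) = 53/3 ≈ 17.666667
Sxx = sum((xi-xbar)^2) = 302/3 ≈ 100.666667
Syy = sum((yi-ybar)^2) = 26/3 ≈ 8.666667
sqrt(Sxx*Syy) ≈ 29.537171
r = Sxy / sqrt(Sxx*Syy) = 17.666667 / 29.537171 ≈ 0.598116

0.5981


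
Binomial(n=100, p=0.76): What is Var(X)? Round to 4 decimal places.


Var = n*p*(1-p) = 100 * 0.76 * 0.24 = 18.24

18.2400


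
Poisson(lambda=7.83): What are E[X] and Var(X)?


E[X] = Var(X) = lambda = 7.83

7.83, 7.83


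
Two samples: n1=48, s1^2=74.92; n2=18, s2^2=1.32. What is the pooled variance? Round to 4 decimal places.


sp^2 = ((n1-1)*s1^2 + (n2-1)*s2^2)/(n1+n2-2)
(n1-1)*s1^2 = 47 * 74.92 = 3521.24
(n2-1)*s2^2 = 17 * 1.32 = 22.44
numerator = 3521.24 + 22.44 = 3543.68
n1+n2-2 = 64
sp^2 = 3543.68 / 64 = 55.37

55.3700


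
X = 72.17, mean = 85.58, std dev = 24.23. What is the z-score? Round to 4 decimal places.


z = (X - mu) / sigma
X - mu = 72.17 - 85.58 = -13.41
z = -13.41 / 24.23 = -1341/2423 ≈ -0.553446

-0.5534


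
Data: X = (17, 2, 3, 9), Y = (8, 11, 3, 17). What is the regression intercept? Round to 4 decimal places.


a = ybar - b*xbar, where b = sum((xi-xbar)(yi-ybar)) / sum((xi-xbar)^2)
n = 4, xbar = 31/4 = 7.75, ybar = 39/4 = 9.75
Sxy = sum((xi-xbar)(yi-ybar)) = 17.75
Sxx = sum((xi-xbar)^2) = 142.75
b = Sxy / Sxx = 71/571 ≈ 0.124343
a = 9.75 - 0.124343 * 7.75 = 5017/571 ≈ 8.786340

8.7863


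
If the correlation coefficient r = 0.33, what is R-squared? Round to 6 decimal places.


R^2 = r^2 = (0.33)^2 = 0.1089

0.108900


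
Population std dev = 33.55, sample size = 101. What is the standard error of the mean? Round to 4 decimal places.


SE = sigma / sqrt(n)
sqrt(101) ≈ 10.049876
SE = 33.55 / 10.049876 ≈ 3.338350

3.3383


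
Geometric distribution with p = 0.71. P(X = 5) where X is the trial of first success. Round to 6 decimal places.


P = (1-p)^(k-1) * p
(1-p)^(k-1) = 0.29^4 = 0.00707281
P = 0.00707281 * 0.71 ≈ 0.005021695

0.005022


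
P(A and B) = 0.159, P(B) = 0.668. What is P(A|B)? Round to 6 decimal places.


P(A|B) = P(A and B) / P(B) = 0.159 / 0.668 = 159/668 ≈ 0.23802395

0.238024


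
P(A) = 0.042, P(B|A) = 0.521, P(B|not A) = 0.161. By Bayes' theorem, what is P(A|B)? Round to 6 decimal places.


P(A|B) = P(B|A)*P(A) / P(B), P(B) = P(B|A)*P(A) + P(B|not A)*P(not A)
P(B|A)*P(A) = 0.521 * 0.042 = 0.021882
P(B|not A)*P(not A) = 0.161 * 0.958 = 0.154238
P(B) = 0.021882 + 0.154238 = 0.17612
P(A|B) = 0.021882 / 0.17612 ≈ 0.12424483

0.124245


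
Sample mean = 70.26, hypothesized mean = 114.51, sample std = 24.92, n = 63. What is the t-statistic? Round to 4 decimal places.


t = (xbar - mu0) / (s/sqrt(n))
xbar - mu0 = 70.26 - 114.51 = -44.25
sqrt(63) ≈ 7.93725393
s/sqrt(n) = 24.92 / 7.93725393 ≈ 3.13962489
t = -44.25 / 3.13962489 ≈ -14.094040

-14.0940


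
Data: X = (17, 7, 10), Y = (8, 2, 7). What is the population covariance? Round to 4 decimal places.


Cov = (1/n)*sum((xi-xbar)(yi-ybar))
n = 3, xbar = 34/3 ≈ 11.333333, ybar = 17/3 ≈ 5.666667
sum((xi-xbar)(yi-ybar)) = 82/3 ≈ 27.333333
Cov = 27.333333 / 3 = 82/9 ≈ 9.111111

9.1111


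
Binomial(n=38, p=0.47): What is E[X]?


E[X] = n*p = 38 * 0.47 = 17.86

17.86


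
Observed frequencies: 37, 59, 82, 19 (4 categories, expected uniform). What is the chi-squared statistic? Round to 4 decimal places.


chi2 = sum((O-E)^2/E), E = total/4
total = 197, E = 197/4 = 49.25
(37 - 49.25)^2 / 49.25 = 150.0625 / 49.25 = 2401/788 ≈ 3.046954
(59 - 49.25)^2 / 49.25 = 95.0625 / 49.25 = 1521/788 ≈ 1.930203
(82 - 49.25)^2 / 49.25 = 1072.5625 / 49.25 = 17161/788 ≈ 21.777919
(19 - 49.25)^2 / 49.25 = 915.0625 / 49.25 = 14641/788 ≈ 18.579949
chi2 = 8931/197 ≈ 45.335025

45.3350


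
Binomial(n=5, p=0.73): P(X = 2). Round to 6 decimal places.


P = C(n,k) * p^k * (1-p)^(n-k)
C(5,2) = 10
p^k = 0.73^2 = 0.5329
(1-p)^(n-k) = 0.27^3 = 0.019683
P = 10 * 0.5329 * 0.019683 ≈ 0.104891

0.104891


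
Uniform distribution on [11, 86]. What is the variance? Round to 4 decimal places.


Var = (b-a)^2 / 12
(b-a)^2 = (86 - 11)^2 = 5625
Var = 5625/12 = 468.75

468.7500


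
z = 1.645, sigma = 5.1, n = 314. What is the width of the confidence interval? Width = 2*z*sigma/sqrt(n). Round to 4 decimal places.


width = 2*z*sigma/sqrt(n)
2*z*sigma = 2 * 1.645 * 5.1 = 16.779
sqrt(314) ≈ 17.720045
width = 16.779 / 17.720045 ≈ 0.946894

0.9469


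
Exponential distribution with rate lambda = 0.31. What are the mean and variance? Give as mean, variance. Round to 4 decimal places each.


mean = 1/lam, var = 1/lam^2
mean = 1 / 0.31 = 100/31 ≈ 3.225806
lam^2 = 0.31^2 = 0.0961
var = 1 / 0.0961 = 10000/961 ≈ 10.405827

3.2258, 10.4058


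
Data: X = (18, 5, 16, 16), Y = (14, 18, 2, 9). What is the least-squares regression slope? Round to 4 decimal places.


b = sum((xi-xbar)(yi-ybar)) / sum((xi-xbar)^2)
n = 4, xbar = 55/4 = 13.75, ybar = 43/4 = 10.75
Sxy = sum((xi-xbar)(yi-ybar)) = -73.25
Sxx = sum((xi-xbar)^2) = 104.75
b = Sxy / Sxx = -293/419 ≈ -0.699284

-0.6993


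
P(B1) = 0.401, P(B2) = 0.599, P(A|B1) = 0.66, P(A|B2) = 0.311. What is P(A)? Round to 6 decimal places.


P(A) = P(A|B1)*P(B1) + P(A|B2)*P(B2)
P(A|B1)*P(B1) = 0.66 * 0.401 = 0.26466
P(A|B2)*P(B2) = 0.311 * 0.599 = 0.186289
P(A) = 0.26466 + 0.186289 = 0.450949

0.450949


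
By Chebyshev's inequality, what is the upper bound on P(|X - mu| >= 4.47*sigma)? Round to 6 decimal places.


P <= 1/k^2
k^2 = 4.47^2 = 19.9809
1/k^2 = 1 / 19.9809 ≈ 0.05004780

0.050048


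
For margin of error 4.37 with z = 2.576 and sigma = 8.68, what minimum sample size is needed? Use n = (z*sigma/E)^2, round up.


z*sigma/E = 2.576 * 8.68 / 4.37 = 12152/2375 ≈ 5.116632
(z*sigma/E)^2 ≈ 26.179919
round up: n = 27

27


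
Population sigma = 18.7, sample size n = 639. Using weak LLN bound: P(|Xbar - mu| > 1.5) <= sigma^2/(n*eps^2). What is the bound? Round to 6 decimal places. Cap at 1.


bound = min(1, sigma^2/(n*eps^2))
sigma^2 = 18.7^2 = 349.69
n*eps^2 = 639 * 1.5^2 = 639 * 2.25 = 1437.75
sigma^2/(n*eps^2) = 349.69 / 1437.75 ≈ 0.24322031

0.243220


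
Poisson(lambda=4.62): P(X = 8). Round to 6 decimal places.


P = e^(-lam) * lam^k / k!
e^(-4.62) ≈ 0.009852796
lam^k = 4.62^8 ≈ 207556.244706
k! = 8! = 40320
P = 0.009852796 * 207556.244706 / 40320 ≈ 0.050719

0.050719


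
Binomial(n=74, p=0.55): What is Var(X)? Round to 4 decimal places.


Var = n*p*(1-p) = 74 * 0.55 * 0.45 = 18.315

18.3150


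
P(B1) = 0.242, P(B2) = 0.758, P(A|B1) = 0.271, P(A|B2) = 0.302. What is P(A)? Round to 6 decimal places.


P(A) = P(A|B1)*P(B1) + P(A|B2)*P(B2)
P(A|B1)*P(B1) = 0.271 * 0.242 = 0.065582
P(A|B2)*P(B2) = 0.302 * 0.758 = 0.228916
P(A) = 0.065582 + 0.228916 = 0.294498

0.294498


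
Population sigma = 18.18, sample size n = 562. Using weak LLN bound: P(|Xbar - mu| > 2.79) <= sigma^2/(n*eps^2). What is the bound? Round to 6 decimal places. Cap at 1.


bound = min(1, sigma^2/(n*eps^2))
sigma^2 = 18.18^2 = 330.5124
n*eps^2 = 562 * 2.79^2 = 562 * 7.7841 = 4374.6642
sigma^2/(n*eps^2) = 330.5124 / 4374.6642 ≈ 0.07555149

0.075551


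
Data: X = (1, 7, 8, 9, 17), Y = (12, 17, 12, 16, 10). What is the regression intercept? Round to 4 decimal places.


a = ybar - b*xbar, where b = sum((xi-xbar)(yi-ybar)) / sum((xi-xbar)^2)
n = 5, xbar = 42/5 = 8.4, ybar = 67/5 = 13.4
Sxy = sum((xi-xbar)(yi-ybar)) = -21.8
Sxx = sum((xi-xbar)^2) = 131.2
b = Sxy / Sxx = -109/656 ≈ -0.166159
a = 13.4 - (-0.166159) * 8.4 = 4853/328 ≈ 14.795732

14.7957


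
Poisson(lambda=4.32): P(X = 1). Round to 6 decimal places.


P = e^(-lam) * lam^k / k!
e^(-4.32) ≈ 0.01329988
lam^k = 4.32^1 = 4.32
k! = 1! = 1
P = 0.01329988 * 4.32 / 1 ≈ 0.057455

0.057455


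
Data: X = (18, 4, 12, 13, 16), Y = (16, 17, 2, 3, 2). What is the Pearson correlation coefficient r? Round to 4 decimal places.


r = sum((xi-xbar)(yi-ybar)) / sqrt(sum((xi-xbar)^2) * sum((yi-ybar)^2))
n = 5, xbar = 63/5 = 12.6, ybar = 40/5 = 8
Sxy = sum((xi-xbar)(yi-ybar)) = -53
Sxx = sum((xi-xbar)^2) = 115.2
Syy = sum((yi-ybar)^2) = 242
sqrt(Sxx*Syy) ≈ 166.968260
r = Sxy / sqrt(Sxx*Syy) = -53 / 166.968260 ≈ -0.317426

-0.3174


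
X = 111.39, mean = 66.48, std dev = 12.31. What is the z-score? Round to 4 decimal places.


z = (X - mu) / sigma
X - mu = 111.39 - 66.48 = 44.91
z = 44.91 / 12.31 = 4491/1231 ≈ 3.648253

3.6483


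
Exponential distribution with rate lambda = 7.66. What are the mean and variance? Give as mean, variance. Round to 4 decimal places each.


mean = 1/lam, var = 1/lam^2
mean = 1 / 7.66 = 50/383 ≈ 0.130548
lam^2 = 7.66^2 = 58.6756
var = 1 / 58.6756 ≈ 0.017043

0.1305, 0.0170


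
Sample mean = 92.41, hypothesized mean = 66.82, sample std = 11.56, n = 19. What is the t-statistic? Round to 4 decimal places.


t = (xbar - mu0) / (s/sqrt(n))
xbar - mu0 = 92.41 - 66.82 = 25.59
sqrt(19) ≈ 4.35889894
s/sqrt(n) = 11.56 / 4.35889894 ≈ 2.65204588
t = 25.59 / 2.65204588 ≈ 9.649154

9.6492


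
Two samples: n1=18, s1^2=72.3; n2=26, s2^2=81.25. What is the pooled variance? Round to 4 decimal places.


sp^2 = ((n1-1)*s1^2 + (n2-1)*s2^2)/(n1+n2-2)
(n1-1)*s1^2 = 17 * 72.3 = 1229.1
(n2-1)*s2^2 = 25 * 81.25 = 2031.25
numerator = 1229.1 + 2031.25 = 3260.35
n1+n2-2 = 42
sp^2 = 3260.35 / 42 = 65207/840 ≈ 77.627381

77.6274


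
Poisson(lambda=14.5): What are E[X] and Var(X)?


E[X] = Var(X) = lambda = 14.5

14.5, 14.5


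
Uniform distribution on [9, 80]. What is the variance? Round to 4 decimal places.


Var = (b-a)^2 / 12
(b-a)^2 = (80 - 9)^2 = 5041
Var = 5041/12 ≈ 420.083333

420.0833


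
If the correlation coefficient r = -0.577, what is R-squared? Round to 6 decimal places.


R^2 = r^2 = (-0.577)^2 = 0.332929

0.332929


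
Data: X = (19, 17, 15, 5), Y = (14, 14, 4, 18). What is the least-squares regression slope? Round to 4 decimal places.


b = sum((xi-xbar)(yi-ybar)) / sum((xi-xbar)^2)
n = 4, xbar = 56/4 = 14, ybar = 50/4 = 12.5
Sxy = sum((xi-xbar)(yi-ybar)) = -46
Sxx = sum((xi-xbar)^2) = 116
b = Sxy / Sxx = -23/58 ≈ -0.396552

-0.3966


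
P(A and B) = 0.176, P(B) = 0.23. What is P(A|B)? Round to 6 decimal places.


P(A|B) = P(A and B) / P(B) = 0.176 / 0.23 = 88/115 ≈ 0.76521739

0.765217


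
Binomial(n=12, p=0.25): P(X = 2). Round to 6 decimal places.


P = C(n,k) * p^k * (1-p)^(n-k)
C(12,2) = 66
p^k = 0.25^2 = 0.0625
(1-p)^(n-k) = 0.75^10 ≈ 0.05631351
P = 66 * 0.0625 * 0.05631351 ≈ 0.232293

0.232293


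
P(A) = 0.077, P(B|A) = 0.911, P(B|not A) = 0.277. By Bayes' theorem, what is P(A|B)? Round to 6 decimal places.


P(A|B) = P(B|A)*P(A) / P(B), P(B) = P(B|A)*P(A) + P(B|not A)*P(not A)
P(B|A)*P(A) = 0.911 * 0.077 = 0.070147
P(B|not A)*P(not A) = 0.277 * 0.923 = 0.255671
P(B) = 0.070147 + 0.255671 = 0.325818
P(A|B) = 0.070147 / 0.325818 ≈ 0.21529504

0.215295


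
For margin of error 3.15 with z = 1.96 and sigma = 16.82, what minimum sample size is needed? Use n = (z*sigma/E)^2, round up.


z*sigma/E = 1.96 * 16.82 / 3.15 = 11774/1125 ≈ 10.465778
(z*sigma/E)^2 ≈ 109.532504
round up: n = 110

110


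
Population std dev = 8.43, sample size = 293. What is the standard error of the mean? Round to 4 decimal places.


SE = sigma / sqrt(n)
sqrt(293) ≈ 17.117243
SE = 8.43 / 17.117243 ≈ 0.492486

0.4925


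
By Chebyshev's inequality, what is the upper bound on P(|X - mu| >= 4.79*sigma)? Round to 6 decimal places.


P <= 1/k^2
k^2 = 4.79^2 = 22.9441
1/k^2 = 1 / 22.9441 ≈ 0.04358419

0.043584


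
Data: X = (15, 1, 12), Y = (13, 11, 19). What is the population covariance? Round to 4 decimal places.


Cov = (1/n)*sum((xi-xbar)(yi-ybar))
n = 3, xbar = 28/3 ≈ 9.333333, ybar = 43/3 ≈ 14.333333
sum((xi-xbar)(yi-ybar)) = 98/3 ≈ 32.666667
Cov = 32.666667 / 3 = 98/9 ≈ 10.888889

10.8889


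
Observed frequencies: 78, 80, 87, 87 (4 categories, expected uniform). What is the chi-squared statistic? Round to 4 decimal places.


chi2 = sum((O-E)^2/E), E = total/4
total = 332, E = 332/4 = 83
(78 - 83)^2 / 83 = 25 / 83 = 25/83 ≈ 0.301205
(80 - 83)^2 / 83 = 9 / 83 = 9/83 ≈ 0.108434
(87 - 83)^2 / 83 = 16 / 83 = 16/83 ≈ 0.192771
(87 - 83)^2 / 83 = 16 / 83 = 16/83 ≈ 0.192771
chi2 = 66/83 ≈ 0.795181

0.7952


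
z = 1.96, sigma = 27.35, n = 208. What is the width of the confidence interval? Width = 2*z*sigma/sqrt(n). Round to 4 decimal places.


width = 2*z*sigma/sqrt(n)
2*z*sigma = 2 * 1.96 * 27.35 = 107.212
sqrt(208) ≈ 14.422205
width = 107.212 / 14.422205 ≈ 7.433815

7.4338


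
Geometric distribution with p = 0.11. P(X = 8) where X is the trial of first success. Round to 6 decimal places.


P = (1-p)^(k-1) * p
(1-p)^(k-1) = 0.89^7 ≈ 0.4423133
P = 0.4423133 * 0.11 ≈ 0.04865447

0.048654
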